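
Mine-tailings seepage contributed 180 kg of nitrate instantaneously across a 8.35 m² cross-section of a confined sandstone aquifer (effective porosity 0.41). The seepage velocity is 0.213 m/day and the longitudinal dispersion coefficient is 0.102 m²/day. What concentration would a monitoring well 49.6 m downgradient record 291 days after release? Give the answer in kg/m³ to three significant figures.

0.748 kg/m³

For an instantaneous plane source, C(x,t) = M/(n_e·A·√(4πDt)) · exp(−(x−vt)²/(4Dt)), with n_e·A the pore (flow) area.
Plume center vt = 0.213 × 291 = 61.983 m, so the well at 49.6 m is 12.383 m upgradient of the peak.
√(4πDt) = 19.31 m, giving peak height M/(n_e·A·√(4πDt)) = 180/(0.41 × 8.35 × 19.31) = 2.723 kg/m³.
(x−vt)²/(4Dt) = (-12.383)²/(4 × 0.102 × 291) = 1.292; exp(−1.292) = 0.2747.
C = 2.723 × 0.2747 = 0.748 kg/m³.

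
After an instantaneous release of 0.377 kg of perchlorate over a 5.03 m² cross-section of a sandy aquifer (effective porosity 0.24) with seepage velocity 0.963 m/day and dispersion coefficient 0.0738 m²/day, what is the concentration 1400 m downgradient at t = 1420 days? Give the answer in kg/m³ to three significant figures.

For an instantaneous plane source, C(x,t) = M/(n_e·A·√(4πDt)) · exp(−(x−vt)²/(4Dt)), with n_e·A the pore (flow) area.
Plume center vt = 0.963 × 1420 = 1367.46 m, so the well at 1400 m is 32.54 m downgradient of the peak.
√(4πDt) = 36.29 m, giving peak height M/(n_e·A·√(4πDt)) = 0.377/(0.24 × 5.03 × 36.29) = 0.008605 kg/m³.
(x−vt)²/(4Dt) = (32.54)²/(4 × 0.0738 × 1420) = 2.526; exp(−2.526) = 0.07998.
C = 0.008605 × 0.07998 = 0.000688 kg/m³.

0.000688 kg/m³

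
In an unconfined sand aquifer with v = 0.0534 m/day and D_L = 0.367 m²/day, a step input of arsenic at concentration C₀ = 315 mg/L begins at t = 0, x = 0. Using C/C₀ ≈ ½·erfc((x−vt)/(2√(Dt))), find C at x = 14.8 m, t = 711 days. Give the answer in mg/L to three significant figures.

For a continuous step input, C/C₀ ≈ ½·erfc((x−vt)/(2√(Dt))).
vt = 0.0534 × 711 = 37.9674 m and 2√(Dt) = 2√(0.367 × 711) = 32.31 m.
Argument (x−vt)/(2√(Dt)) = (14.8 − 37.9674)/32.31 = -0.7170; ½·erfc(-0.7170) = 0.8447.
C = 315 × 0.8447 = 266 mg/L.

266 mg/L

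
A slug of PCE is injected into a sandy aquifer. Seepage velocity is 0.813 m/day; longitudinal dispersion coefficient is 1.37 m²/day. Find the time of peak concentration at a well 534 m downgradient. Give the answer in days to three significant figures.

655 days

For the 1D instantaneous-source solution, setting ∂C/∂t = 0 at fixed x gives v²t² + 2Dt − x² = 0, so t = (√(D² + v²x²) − D)/v².
√(D² + v²x²) = √(1.37² + 0.813² × 534²) = 434.1; v² = 0.660969.
t = (434.1 − 1.37)/0.660969 = 655 days (vs. the pure-advection estimate x/v = 657 d).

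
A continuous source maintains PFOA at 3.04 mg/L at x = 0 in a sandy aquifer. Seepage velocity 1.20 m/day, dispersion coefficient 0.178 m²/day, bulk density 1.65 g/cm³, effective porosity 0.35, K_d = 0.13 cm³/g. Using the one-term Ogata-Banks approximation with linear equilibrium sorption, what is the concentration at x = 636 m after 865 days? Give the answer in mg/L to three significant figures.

Retardation factor R = 1 + ρ_b·K_d/n = 1 + 1.65 × 0.13/0.35 = 1.613.
Sorption retards both mechanisms: v_R = v/R = 0.7440 m/day, D_R = D/R = 0.1104 m²/day.
v_R·t = 0.7440 × 865 = 643.56 m; 2√(D_R t) = 19.54 m; argument = (636 − 643.56)/19.54 = -0.3869.
C = C₀ × ½·erfc(-0.3869) = 3.04 × 0.7079 = 2.15 mg/L.

2.15 mg/L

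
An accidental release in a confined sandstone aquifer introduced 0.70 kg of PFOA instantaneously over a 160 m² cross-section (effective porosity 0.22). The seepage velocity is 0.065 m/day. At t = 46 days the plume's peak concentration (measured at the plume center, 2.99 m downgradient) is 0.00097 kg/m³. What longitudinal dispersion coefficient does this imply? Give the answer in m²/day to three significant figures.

At the plume center C_max = M/(n_e·A·√(4πDt)), so D = M²/(4πt·(n_e·A·C_max)²).
n_e·A·C_max = 0.22 × 160 × 0.00097 = 0.03414 kg/m.
D = 0.70²/(4π × 46 × 0.03414²) = 0.727 m²/day.

0.727 m²/day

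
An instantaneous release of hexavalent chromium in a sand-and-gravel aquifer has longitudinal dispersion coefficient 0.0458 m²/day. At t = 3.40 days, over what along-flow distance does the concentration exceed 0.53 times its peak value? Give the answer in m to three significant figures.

1.26 m

The plume is Gaussian with σ = √(2Dt) = √(2 × 0.0458 × 3.40) = 0.5581 m.
C/C_peak = exp(−Δx²/(2σ²)) = 0.53 ⇒ Δx = σ·√(−2 ln 0.53) = 0.5581 × 1.127 = 0.6290 m.
Width = 2Δx = 1.26 m.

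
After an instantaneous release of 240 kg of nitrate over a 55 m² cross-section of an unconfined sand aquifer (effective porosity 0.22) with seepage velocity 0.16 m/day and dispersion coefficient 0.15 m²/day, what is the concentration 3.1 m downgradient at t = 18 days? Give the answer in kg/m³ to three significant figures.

For an instantaneous plane source, C(x,t) = M/(n_e·A·√(4πDt)) · exp(−(x−vt)²/(4Dt)), with n_e·A the pore (flow) area.
Plume center vt = 0.16 × 18 = 2.88 m, so the well at 3.1 m is 0.22 m downgradient of the peak.
√(4πDt) = 5.825 m, giving peak height M/(n_e·A·√(4πDt)) = 240/(0.22 × 55 × 5.825) = 3.405 kg/m³.
(x−vt)²/(4Dt) = (0.22)²/(4 × 0.15 × 18) = 0.004481; exp(−0.004481) = 0.9955.
C = 3.405 × 0.9955 = 3.39 kg/m³.

3.39 kg/m³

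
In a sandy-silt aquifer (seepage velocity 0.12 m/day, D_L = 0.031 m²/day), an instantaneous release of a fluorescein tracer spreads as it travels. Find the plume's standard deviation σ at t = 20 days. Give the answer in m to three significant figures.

1.11 m

Dispersive spreading gives a Gaussian with σ² = 2Dt; advection only shifts the center.
σ = √(2 × 0.031 × 20) = 1.11 m.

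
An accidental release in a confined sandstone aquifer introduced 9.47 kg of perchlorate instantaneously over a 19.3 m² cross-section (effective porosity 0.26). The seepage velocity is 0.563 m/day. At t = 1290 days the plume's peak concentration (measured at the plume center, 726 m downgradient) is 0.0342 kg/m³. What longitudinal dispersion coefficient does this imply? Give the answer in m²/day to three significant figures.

At the plume center C_max = M/(n_e·A·√(4πDt)), so D = M²/(4πt·(n_e·A·C_max)²).
n_e·A·C_max = 0.26 × 19.3 × 0.0342 = 0.1716 kg/m.
D = 9.47²/(4π × 1290 × 0.1716²) = 0.188 m²/day.

0.188 m²/day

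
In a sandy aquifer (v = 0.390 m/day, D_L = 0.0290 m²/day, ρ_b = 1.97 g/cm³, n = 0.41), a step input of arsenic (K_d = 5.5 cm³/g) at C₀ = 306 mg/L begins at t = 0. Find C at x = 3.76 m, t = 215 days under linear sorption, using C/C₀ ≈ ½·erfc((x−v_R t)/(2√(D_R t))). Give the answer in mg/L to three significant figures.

Retardation factor R = 1 + ρ_b·K_d/n = 1 + 1.97 × 5.5/0.41 = 27.43.
Sorption retards both mechanisms: v_R = v/R = 0.01422 m/day, D_R = D/R = 0.001057 m²/day.
v_R·t = 0.01422 × 215 = 3.0573 m; 2√(D_R t) = 0.9534 m; argument = (3.76 − 3.0573)/0.9534 = 0.7370.
C = C₀ × ½·erfc(0.7370) = 306 × 0.1486 = 45.5 mg/L.

45.5 mg/L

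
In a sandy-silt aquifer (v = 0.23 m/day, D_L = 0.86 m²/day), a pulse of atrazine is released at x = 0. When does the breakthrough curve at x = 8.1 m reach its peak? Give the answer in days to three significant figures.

22.5 days

For the 1D instantaneous-source solution, setting ∂C/∂t = 0 at fixed x gives v²t² + 2Dt − x² = 0, so t = (√(D² + v²x²) − D)/v².
√(D² + v²x²) = √(0.86² + 0.23² × 8.1²) = 2.052; v² = 0.0529.
t = (2.052 − 0.86)/0.0529 = 22.5 days (vs. the pure-advection estimate x/v = 35.2 d).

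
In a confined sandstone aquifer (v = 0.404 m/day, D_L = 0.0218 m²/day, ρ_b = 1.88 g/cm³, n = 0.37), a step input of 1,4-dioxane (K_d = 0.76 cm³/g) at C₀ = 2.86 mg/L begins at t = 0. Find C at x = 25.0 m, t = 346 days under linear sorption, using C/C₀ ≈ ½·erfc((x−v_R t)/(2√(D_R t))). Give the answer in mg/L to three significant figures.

2.81 mg/L

Retardation factor R = 1 + ρ_b·K_d/n = 1 + 1.88 × 0.76/0.37 = 4.862.
Sorption retards both mechanisms: v_R = v/R = 0.08309 m/day, D_R = D/R = 0.004484 m²/day.
v_R·t = 0.08309 × 346 = 28.74914 m; 2√(D_R t) = 2.491 m; argument = (25.0 − 28.74914)/2.491 = -1.505.
C = C₀ × ½·erfc(-1.505) = 2.86 × 0.9833 = 2.81 mg/L.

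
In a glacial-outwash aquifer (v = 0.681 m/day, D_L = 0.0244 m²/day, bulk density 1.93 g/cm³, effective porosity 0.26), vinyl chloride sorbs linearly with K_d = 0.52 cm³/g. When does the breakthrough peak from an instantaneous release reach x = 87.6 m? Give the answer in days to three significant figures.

Retardation factor R = 1 + ρ_b·K_d/n = 1 + 1.93 × 0.52/0.26 = 4.860.
Sorption retards both mechanisms: v_R = v/R = 0.1401 m/day, D_R = D/R = 0.005021 m²/day.
Peak time from v_R²t² + 2D_R t − x² = 0: t = (√(D_R² + v_R²x²) − D_R)/v_R².
√(D_R² + v_R²x²) = √(0.005021² + 0.1401² × 87.6²) = 12.27; v_R² = 0.01963.
t = (12.27 − 0.005021)/0.01963 = 625 days.

625 days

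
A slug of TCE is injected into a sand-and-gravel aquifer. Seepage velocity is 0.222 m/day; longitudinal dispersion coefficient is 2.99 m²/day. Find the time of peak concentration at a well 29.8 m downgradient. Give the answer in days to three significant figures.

For the 1D instantaneous-source solution, setting ∂C/∂t = 0 at fixed x gives v²t² + 2Dt − x² = 0, so t = (√(D² + v²x²) − D)/v².
√(D² + v²x²) = √(2.99² + 0.222² × 29.8²) = 7.260; v² = 0.049284.
t = (7.260 − 2.99)/0.049284 = 86.6 days (vs. the pure-advection estimate x/v = 134 d).

86.6 days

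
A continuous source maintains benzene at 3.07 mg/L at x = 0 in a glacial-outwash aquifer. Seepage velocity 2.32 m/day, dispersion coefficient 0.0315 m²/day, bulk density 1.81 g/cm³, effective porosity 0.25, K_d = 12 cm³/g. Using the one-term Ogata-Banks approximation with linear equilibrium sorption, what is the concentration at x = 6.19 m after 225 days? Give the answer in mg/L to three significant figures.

0.819 mg/L

Retardation factor R = 1 + ρ_b·K_d/n = 1 + 1.81 × 12/0.25 = 87.88.
Sorption retards both mechanisms: v_R = v/R = 0.02640 m/day, D_R = D/R = 0.0003584 m²/day.
v_R·t = 0.02640 × 225 = 5.94 m; 2√(D_R t) = 0.5679 m; argument = (6.19 − 5.94)/0.5679 = 0.4402.
C = C₀ × ½·erfc(0.4402) = 3.07 × 0.2668 = 0.819 mg/L.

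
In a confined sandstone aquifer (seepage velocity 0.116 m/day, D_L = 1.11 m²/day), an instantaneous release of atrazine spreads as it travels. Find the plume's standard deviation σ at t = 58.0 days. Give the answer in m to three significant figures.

11.3 m

Dispersive spreading gives a Gaussian with σ² = 2Dt; advection only shifts the center.
σ = √(2 × 1.11 × 58.0) = 11.3 m.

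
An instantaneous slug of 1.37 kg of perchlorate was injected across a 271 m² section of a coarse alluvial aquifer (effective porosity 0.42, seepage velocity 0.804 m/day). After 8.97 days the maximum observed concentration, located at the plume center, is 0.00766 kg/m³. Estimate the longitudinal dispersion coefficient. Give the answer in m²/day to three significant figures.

At the plume center C_max = M/(n_e·A·√(4πDt)), so D = M²/(4πt·(n_e·A·C_max)²).
n_e·A·C_max = 0.42 × 271 × 0.00766 = 0.8719 kg/m.
D = 1.37²/(4π × 8.97 × 0.8719²) = 0.0219 m²/day.

0.0219 m²/day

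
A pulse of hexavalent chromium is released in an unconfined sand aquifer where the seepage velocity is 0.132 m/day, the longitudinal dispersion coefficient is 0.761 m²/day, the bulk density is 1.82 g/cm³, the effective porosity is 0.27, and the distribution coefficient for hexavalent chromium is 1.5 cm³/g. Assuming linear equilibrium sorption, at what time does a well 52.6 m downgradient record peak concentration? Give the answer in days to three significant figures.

3970 days

Retardation factor R = 1 + ρ_b·K_d/n = 1 + 1.82 × 1.5/0.27 = 11.11.
Sorption retards both mechanisms: v_R = v/R = 0.01188 m/day, D_R = D/R = 0.06850 m²/day.
Peak time from v_R²t² + 2D_R t − x² = 0: t = (√(D_R² + v_R²x²) − D_R)/v_R².
√(D_R² + v_R²x²) = √(0.06850² + 0.01188² × 52.6²) = 0.6286; v_R² = 0.0001411.
t = (0.6286 − 0.06850)/0.0001411 = 3970 days.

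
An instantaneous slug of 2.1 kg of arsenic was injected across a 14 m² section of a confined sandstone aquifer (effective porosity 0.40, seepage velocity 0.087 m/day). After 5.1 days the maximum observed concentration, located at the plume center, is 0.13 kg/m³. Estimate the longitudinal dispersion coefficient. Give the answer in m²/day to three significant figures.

0.130 m²/day

At the plume center C_max = M/(n_e·A·√(4πDt)), so D = M²/(4πt·(n_e·A·C_max)²).
n_e·A·C_max = 0.40 × 14 × 0.13 = 0.7280 kg/m.
D = 2.1²/(4π × 5.1 × 0.7280²) = 0.130 m²/day.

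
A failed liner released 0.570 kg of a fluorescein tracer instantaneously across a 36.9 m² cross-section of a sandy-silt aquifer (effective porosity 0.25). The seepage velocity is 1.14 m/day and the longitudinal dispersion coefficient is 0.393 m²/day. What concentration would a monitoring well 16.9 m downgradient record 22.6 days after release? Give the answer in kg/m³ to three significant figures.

For an instantaneous plane source, C(x,t) = M/(n_e·A·√(4πDt)) · exp(−(x−vt)²/(4Dt)), with n_e·A the pore (flow) area.
Plume center vt = 1.14 × 22.6 = 25.764 m, so the well at 16.9 m is 8.864 m upgradient of the peak.
√(4πDt) = 10.56 m, giving peak height M/(n_e·A·√(4πDt)) = 0.570/(0.25 × 36.9 × 10.56) = 0.005851 kg/m³.
(x−vt)²/(4Dt) = (-8.864)²/(4 × 0.393 × 22.6) = 2.212; exp(−2.212) = 0.1095.
C = 0.005851 × 0.1095 = 0.000641 kg/m³.

0.000641 kg/m³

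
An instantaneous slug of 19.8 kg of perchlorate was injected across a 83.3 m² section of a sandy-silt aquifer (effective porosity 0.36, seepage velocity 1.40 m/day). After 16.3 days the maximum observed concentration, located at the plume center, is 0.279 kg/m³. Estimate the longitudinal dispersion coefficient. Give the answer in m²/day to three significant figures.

0.0273 m²/day

At the plume center C_max = M/(n_e·A·√(4πDt)), so D = M²/(4πt·(n_e·A·C_max)²).
n_e·A·C_max = 0.36 × 83.3 × 0.279 = 8.367 kg/m.
D = 19.8²/(4π × 16.3 × 8.367²) = 0.0273 m²/day.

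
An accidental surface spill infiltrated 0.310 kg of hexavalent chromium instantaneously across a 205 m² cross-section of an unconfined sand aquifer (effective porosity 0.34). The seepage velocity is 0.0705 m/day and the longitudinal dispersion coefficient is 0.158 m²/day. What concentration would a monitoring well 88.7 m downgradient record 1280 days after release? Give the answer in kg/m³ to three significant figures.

For an instantaneous plane source, C(x,t) = M/(n_e·A·√(4πDt)) · exp(−(x−vt)²/(4Dt)), with n_e·A the pore (flow) area.
Plume center vt = 0.0705 × 1280 = 90.24 m, so the well at 88.7 m is 1.54 m upgradient of the peak.
√(4πDt) = 50.41 m, giving peak height M/(n_e·A·√(4πDt)) = 0.310/(0.34 × 205 × 50.41) = 8.823e-05 kg/m³.
(x−vt)²/(4Dt) = (-1.54)²/(4 × 0.158 × 1280) = 0.002932; exp(−0.002932) = 0.9971.
C = 8.823e-05 × 0.9971 = 8.80e-05 kg/m³.

8.80e-05 kg/m³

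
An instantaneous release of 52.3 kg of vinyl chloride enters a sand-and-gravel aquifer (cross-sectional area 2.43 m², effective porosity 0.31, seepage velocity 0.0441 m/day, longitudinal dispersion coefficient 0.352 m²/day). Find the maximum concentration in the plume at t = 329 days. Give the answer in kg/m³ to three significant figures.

The peak of an instantaneous 1D plume sits at x = vt; there the Gaussian factor is 1 and C_max = M/(n_e·A·√(4πDt)), where n_e·A is the pore area the mass is dissolved in.
√(4πDt) = √(4π × 0.352 × 329) = 38.15 m, so C_max = 52.3/(0.31 × 2.43 × 38.15) = 1.82 kg/m³.

1.82 kg/m³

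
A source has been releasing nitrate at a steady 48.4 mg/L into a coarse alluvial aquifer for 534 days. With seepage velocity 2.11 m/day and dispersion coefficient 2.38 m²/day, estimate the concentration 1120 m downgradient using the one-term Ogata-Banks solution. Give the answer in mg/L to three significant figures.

For a continuous step input, C/C₀ ≈ ½·erfc((x−vt)/(2√(Dt))).
vt = 2.11 × 534 = 1126.74 m and 2√(Dt) = 2√(2.38 × 534) = 71.30 m.
Argument (x−vt)/(2√(Dt)) = (1120 − 1126.74)/71.30 = -0.09453; ½·erfc(-0.09453) = 0.5532.
C = 48.4 × 0.5532 = 26.8 mg/L.

26.8 mg/L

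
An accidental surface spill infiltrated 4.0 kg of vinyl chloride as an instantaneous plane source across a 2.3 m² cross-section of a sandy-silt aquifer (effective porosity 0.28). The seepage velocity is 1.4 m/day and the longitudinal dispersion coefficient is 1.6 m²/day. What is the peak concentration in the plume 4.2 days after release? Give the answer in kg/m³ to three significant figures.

0.676 kg/m³

The peak of an instantaneous 1D plume sits at x = vt; there the Gaussian factor is 1 and C_max = M/(n_e·A·√(4πDt)), where n_e·A is the pore area the mass is dissolved in.
√(4πDt) = √(4π × 1.6 × 4.2) = 9.189 m, so C_max = 4.0/(0.28 × 2.3 × 9.189) = 0.676 kg/m³.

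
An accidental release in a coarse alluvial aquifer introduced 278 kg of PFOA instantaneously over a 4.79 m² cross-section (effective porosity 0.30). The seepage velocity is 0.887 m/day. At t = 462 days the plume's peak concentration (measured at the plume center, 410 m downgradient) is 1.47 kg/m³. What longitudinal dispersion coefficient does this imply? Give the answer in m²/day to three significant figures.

2.98 m²/day

At the plume center C_max = M/(n_e·A·√(4πDt)), so D = M²/(4πt·(n_e·A·C_max)²).
n_e·A·C_max = 0.30 × 4.79 × 1.47 = 2.112 kg/m.
D = 278²/(4π × 462 × 2.112²) = 2.98 m²/day.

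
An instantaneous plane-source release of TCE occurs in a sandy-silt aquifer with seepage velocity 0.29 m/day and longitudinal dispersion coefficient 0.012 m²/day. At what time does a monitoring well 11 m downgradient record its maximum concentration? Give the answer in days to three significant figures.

37.8 days

For the 1D instantaneous-source solution, setting ∂C/∂t = 0 at fixed x gives v²t² + 2Dt − x² = 0, so t = (√(D² + v²x²) − D)/v².
√(D² + v²x²) = √(0.012² + 0.29² × 11²) = 3.190; v² = 0.0841.
t = (3.190 − 0.012)/0.0841 = 37.8 days (vs. the pure-advection estimate x/v = 37.9 d).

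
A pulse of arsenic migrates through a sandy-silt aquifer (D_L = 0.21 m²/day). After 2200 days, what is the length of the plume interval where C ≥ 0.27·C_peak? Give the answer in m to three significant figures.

98.4 m

The plume is Gaussian with σ = √(2Dt) = √(2 × 0.21 × 2200) = 30.40 m.
C/C_peak = exp(−Δx²/(2σ²)) = 0.27 ⇒ Δx = σ·√(−2 ln 0.27) = 30.40 × 1.618 = 49.19 m.
Width = 2Δx = 98.4 m.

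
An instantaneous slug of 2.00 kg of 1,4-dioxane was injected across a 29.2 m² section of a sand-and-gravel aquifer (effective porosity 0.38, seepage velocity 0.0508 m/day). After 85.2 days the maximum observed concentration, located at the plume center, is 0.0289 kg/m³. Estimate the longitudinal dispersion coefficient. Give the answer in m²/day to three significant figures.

0.0363 m²/day

At the plume center C_max = M/(n_e·A·√(4πDt)), so D = M²/(4πt·(n_e·A·C_max)²).
n_e·A·C_max = 0.38 × 29.2 × 0.0289 = 0.3207 kg/m.
D = 2.00²/(4π × 85.2 × 0.3207²) = 0.0363 m²/day.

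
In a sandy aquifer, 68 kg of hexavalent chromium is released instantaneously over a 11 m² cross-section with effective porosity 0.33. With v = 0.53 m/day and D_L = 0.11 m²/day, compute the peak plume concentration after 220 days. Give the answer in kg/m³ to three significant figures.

1.07 kg/m³

The peak of an instantaneous 1D plume sits at x = vt; there the Gaussian factor is 1 and C_max = M/(n_e·A·√(4πDt)), where n_e·A is the pore area the mass is dissolved in.
√(4πDt) = √(4π × 0.11 × 220) = 17.44 m, so C_max = 68/(0.33 × 11 × 17.44) = 1.07 kg/m³.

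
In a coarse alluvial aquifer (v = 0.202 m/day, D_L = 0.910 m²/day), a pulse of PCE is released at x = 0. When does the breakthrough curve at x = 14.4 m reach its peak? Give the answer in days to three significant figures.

52.4 days

For the 1D instantaneous-source solution, setting ∂C/∂t = 0 at fixed x gives v²t² + 2Dt − x² = 0, so t = (√(D² + v²x²) − D)/v².
√(D² + v²x²) = √(0.910² + 0.202² × 14.4²) = 3.048; v² = 0.040804.
t = (3.048 − 0.910)/0.040804 = 52.4 days (vs. the pure-advection estimate x/v = 71.3 d).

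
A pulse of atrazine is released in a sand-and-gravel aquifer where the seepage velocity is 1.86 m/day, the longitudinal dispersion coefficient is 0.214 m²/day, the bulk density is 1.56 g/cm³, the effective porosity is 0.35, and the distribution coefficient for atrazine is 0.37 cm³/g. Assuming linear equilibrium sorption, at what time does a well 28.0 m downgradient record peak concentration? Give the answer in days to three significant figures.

39.7 days

Retardation factor R = 1 + ρ_b·K_d/n = 1 + 1.56 × 0.37/0.35 = 2.649.
Sorption retards both mechanisms: v_R = v/R = 0.7022 m/day, D_R = D/R = 0.08079 m²/day.
Peak time from v_R²t² + 2D_R t − x² = 0: t = (√(D_R² + v_R²x²) − D_R)/v_R².
√(D_R² + v_R²x²) = √(0.08079² + 0.7022² × 28.0²) = 19.66; v_R² = 0.4931.
t = (19.66 − 0.08079)/0.4931 = 39.7 days.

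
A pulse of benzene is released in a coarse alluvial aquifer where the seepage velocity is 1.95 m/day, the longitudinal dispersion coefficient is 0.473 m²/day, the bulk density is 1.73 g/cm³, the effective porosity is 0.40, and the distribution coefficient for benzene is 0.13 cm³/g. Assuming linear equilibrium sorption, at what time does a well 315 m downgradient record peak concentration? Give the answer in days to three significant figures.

Retardation factor R = 1 + ρ_b·K_d/n = 1 + 1.73 × 0.13/0.40 = 1.562.
Sorption retards both mechanisms: v_R = v/R = 1.248 m/day, D_R = D/R = 0.3028 m²/day.
Peak time from v_R²t² + 2D_R t − x² = 0: t = (√(D_R² + v_R²x²) − D_R)/v_R².
√(D_R² + v_R²x²) = √(0.3028² + 1.248² × 315²) = 393.1; v_R² = 1.558.
t = (393.1 − 0.3028)/1.558 = 252 days.

252 days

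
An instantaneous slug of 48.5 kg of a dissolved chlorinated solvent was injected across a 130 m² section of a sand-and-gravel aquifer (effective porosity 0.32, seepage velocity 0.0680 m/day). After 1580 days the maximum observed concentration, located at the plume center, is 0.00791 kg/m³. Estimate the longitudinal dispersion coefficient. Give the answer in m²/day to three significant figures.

At the plume center C_max = M/(n_e·A·√(4πDt)), so D = M²/(4πt·(n_e·A·C_max)²).
n_e·A·C_max = 0.32 × 130 × 0.00791 = 0.3291 kg/m.
D = 48.5²/(4π × 1580 × 0.3291²) = 1.09 m²/day.

1.09 m²/day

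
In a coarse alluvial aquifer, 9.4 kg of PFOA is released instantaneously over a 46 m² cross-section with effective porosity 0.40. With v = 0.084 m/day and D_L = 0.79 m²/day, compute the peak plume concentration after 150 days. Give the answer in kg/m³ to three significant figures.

The peak of an instantaneous 1D plume sits at x = vt; there the Gaussian factor is 1 and C_max = M/(n_e·A·√(4πDt)), where n_e·A is the pore area the mass is dissolved in.
√(4πDt) = √(4π × 0.79 × 150) = 38.59 m, so C_max = 9.4/(0.40 × 46 × 38.59) = 0.0132 kg/m³.

0.0132 kg/m³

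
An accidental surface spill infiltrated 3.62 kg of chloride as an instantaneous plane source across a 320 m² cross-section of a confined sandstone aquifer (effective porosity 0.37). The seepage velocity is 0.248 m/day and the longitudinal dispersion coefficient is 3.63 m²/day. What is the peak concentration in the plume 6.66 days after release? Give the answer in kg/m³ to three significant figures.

The peak of an instantaneous 1D plume sits at x = vt; there the Gaussian factor is 1 and C_max = M/(n_e·A·√(4πDt)), where n_e·A is the pore area the mass is dissolved in.
√(4πDt) = √(4π × 3.63 × 6.66) = 17.43 m, so C_max = 3.62/(0.37 × 320 × 17.43) = 0.00175 kg/m³.

0.00175 kg/m³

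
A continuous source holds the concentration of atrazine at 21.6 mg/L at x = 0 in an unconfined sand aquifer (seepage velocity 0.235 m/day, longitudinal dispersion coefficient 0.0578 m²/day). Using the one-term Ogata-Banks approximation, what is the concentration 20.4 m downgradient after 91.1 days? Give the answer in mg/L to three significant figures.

For a continuous step input, C/C₀ ≈ ½·erfc((x−vt)/(2√(Dt))).
vt = 0.235 × 91.1 = 21.4085 m and 2√(Dt) = 2√(0.0578 × 91.1) = 4.589 m.
Argument (x−vt)/(2√(Dt)) = (20.4 − 21.4085)/4.589 = -0.2198; ½·erfc(-0.2198) = 0.6220.
C = 21.6 × 0.6220 = 13.4 mg/L.

13.4 mg/L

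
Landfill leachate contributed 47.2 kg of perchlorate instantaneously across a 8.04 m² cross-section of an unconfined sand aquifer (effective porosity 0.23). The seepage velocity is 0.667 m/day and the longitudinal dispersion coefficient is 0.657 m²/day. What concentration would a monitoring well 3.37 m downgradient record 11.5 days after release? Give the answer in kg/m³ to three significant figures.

For an instantaneous plane source, C(x,t) = M/(n_e·A·√(4πDt)) · exp(−(x−vt)²/(4Dt)), with n_e·A the pore (flow) area.
Plume center vt = 0.667 × 11.5 = 7.6705 m, so the well at 3.37 m is 4.3005 m upgradient of the peak.
√(4πDt) = 9.744 m, giving peak height M/(n_e·A·√(4πDt)) = 47.2/(0.23 × 8.04 × 9.744) = 2.620 kg/m³.
(x−vt)²/(4Dt) = (-4.3005)²/(4 × 0.657 × 11.5) = 0.6119; exp(−0.6119) = 0.5423.
C = 2.620 × 0.5423 = 1.42 kg/m³.

1.42 kg/m³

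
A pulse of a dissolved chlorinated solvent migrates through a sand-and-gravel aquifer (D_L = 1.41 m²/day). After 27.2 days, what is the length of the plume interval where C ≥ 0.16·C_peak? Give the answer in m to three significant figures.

33.5 m

The plume is Gaussian with σ = √(2Dt) = √(2 × 1.41 × 27.2) = 8.758 m.
C/C_peak = exp(−Δx²/(2σ²)) = 0.16 ⇒ Δx = σ·√(−2 ln 0.16) = 8.758 × 1.914 = 16.76 m.
Width = 2Δx = 33.5 m.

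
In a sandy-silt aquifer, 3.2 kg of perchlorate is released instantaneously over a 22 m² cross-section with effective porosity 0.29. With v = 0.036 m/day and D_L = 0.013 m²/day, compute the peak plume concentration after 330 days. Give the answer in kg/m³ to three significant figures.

The peak of an instantaneous 1D plume sits at x = vt; there the Gaussian factor is 1 and C_max = M/(n_e·A·√(4πDt)), where n_e·A is the pore area the mass is dissolved in.
√(4πDt) = √(4π × 0.013 × 330) = 7.342 m, so C_max = 3.2/(0.29 × 22 × 7.342) = 0.0683 kg/m³.

0.0683 kg/m³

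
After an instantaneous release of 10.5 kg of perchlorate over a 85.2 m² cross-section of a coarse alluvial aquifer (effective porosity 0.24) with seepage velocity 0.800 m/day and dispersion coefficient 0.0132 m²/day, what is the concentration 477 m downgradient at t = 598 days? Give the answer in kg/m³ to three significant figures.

0.0485 kg/m³

For an instantaneous plane source, C(x,t) = M/(n_e·A·√(4πDt)) · exp(−(x−vt)²/(4Dt)), with n_e·A the pore (flow) area.
Plume center vt = 0.800 × 598 = 478.4 m, so the well at 477 m is 1.4 m upgradient of the peak.
√(4πDt) = 9.960 m, giving peak height M/(n_e·A·√(4πDt)) = 10.5/(0.24 × 85.2 × 9.960) = 0.05156 kg/m³.
(x−vt)²/(4Dt) = (-1.4)²/(4 × 0.0132 × 598) = 0.06208; exp(−0.06208) = 0.9398.
C = 0.05156 × 0.9398 = 0.0485 kg/m³.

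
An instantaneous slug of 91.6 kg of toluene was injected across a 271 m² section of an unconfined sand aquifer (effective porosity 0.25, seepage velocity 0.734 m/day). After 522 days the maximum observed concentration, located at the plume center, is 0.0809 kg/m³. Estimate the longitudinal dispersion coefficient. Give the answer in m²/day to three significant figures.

At the plume center C_max = M/(n_e·A·√(4πDt)), so D = M²/(4πt·(n_e·A·C_max)²).
n_e·A·C_max = 0.25 × 271 × 0.0809 = 5.481 kg/m.
D = 91.6²/(4π × 522 × 5.481²) = 0.0426 m²/day.

0.0426 m²/day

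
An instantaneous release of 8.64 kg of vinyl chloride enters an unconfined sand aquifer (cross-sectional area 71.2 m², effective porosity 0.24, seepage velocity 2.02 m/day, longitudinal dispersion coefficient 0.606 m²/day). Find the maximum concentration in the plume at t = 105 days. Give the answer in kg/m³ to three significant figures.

The peak of an instantaneous 1D plume sits at x = vt; there the Gaussian factor is 1 and C_max = M/(n_e·A·√(4πDt)), where n_e·A is the pore area the mass is dissolved in.
√(4πDt) = √(4π × 0.606 × 105) = 28.28 m, so C_max = 8.64/(0.24 × 71.2 × 28.28) = 0.0179 kg/m³.

0.0179 kg/m³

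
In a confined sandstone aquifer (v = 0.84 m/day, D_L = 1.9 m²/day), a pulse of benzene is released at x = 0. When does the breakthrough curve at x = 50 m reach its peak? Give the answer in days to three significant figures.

For the 1D instantaneous-source solution, setting ∂C/∂t = 0 at fixed x gives v²t² + 2Dt − x² = 0, so t = (√(D² + v²x²) − D)/v².
√(D² + v²x²) = √(1.9² + 0.84² × 50²) = 42.04; v² = 0.7056.
t = (42.04 − 1.9)/0.7056 = 56.9 days (vs. the pure-advection estimate x/v = 59.5 d).

56.9 days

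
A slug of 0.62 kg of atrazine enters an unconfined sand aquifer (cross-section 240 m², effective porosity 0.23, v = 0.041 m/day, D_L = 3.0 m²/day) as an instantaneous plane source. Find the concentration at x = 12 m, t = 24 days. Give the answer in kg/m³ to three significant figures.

0.000245 kg/m³

For an instantaneous plane source, C(x,t) = M/(n_e·A·√(4πDt)) · exp(−(x−vt)²/(4Dt)), with n_e·A the pore (flow) area.
Plume center vt = 0.041 × 24 = 0.984 m, so the well at 12 m is 11.016 m downgradient of the peak.
√(4πDt) = 30.08 m, giving peak height M/(n_e·A·√(4πDt)) = 0.62/(0.23 × 240 × 30.08) = 0.0003734 kg/m³.
(x−vt)²/(4Dt) = (11.016)²/(4 × 3.0 × 24) = 0.4214; exp(−0.4214) = 0.6561.
C = 0.0003734 × 0.6561 = 0.000245 kg/m³.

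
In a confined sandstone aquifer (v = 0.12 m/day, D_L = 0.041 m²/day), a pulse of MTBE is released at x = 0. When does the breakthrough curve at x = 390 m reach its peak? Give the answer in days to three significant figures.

For the 1D instantaneous-source solution, setting ∂C/∂t = 0 at fixed x gives v²t² + 2Dt − x² = 0, so t = (√(D² + v²x²) − D)/v².
√(D² + v²x²) = √(0.041² + 0.12² × 390²) = 46.80; v² = 0.0144.
t = (46.80 − 0.041)/0.0144 = 3250 days (vs. the pure-advection estimate x/v = 3250 d).

3250 days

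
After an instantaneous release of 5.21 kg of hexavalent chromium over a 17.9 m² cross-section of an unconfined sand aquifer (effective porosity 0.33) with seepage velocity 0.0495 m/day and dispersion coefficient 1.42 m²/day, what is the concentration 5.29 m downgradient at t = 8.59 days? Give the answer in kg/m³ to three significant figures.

For an instantaneous plane source, C(x,t) = M/(n_e·A·√(4πDt)) · exp(−(x−vt)²/(4Dt)), with n_e·A the pore (flow) area.
Plume center vt = 0.0495 × 8.59 = 0.425205 m, so the well at 5.29 m is 4.864795 m downgradient of the peak.
√(4πDt) = 12.38 m, giving peak height M/(n_e·A·√(4πDt)) = 5.21/(0.33 × 17.9 × 12.38) = 0.07124 kg/m³.
(x−vt)²/(4Dt) = (4.864795)²/(4 × 1.42 × 8.59) = 0.4851; exp(−0.4851) = 0.6156.
C = 0.07124 × 0.6156 = 0.0439 kg/m³.

0.0439 kg/m³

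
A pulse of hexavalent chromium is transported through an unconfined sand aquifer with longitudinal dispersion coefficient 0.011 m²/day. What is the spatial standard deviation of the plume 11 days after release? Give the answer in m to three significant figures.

Dispersive spreading gives a Gaussian with σ² = 2Dt; advection only shifts the center.
σ = √(2 × 0.011 × 11) = 0.492 m.

0.492 m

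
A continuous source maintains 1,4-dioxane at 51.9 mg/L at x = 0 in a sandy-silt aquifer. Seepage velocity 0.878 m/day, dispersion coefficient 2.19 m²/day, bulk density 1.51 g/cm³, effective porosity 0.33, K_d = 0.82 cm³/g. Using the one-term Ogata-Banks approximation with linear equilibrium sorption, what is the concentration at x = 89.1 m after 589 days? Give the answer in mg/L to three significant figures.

41.6 mg/L

Retardation factor R = 1 + ρ_b·K_d/n = 1 + 1.51 × 0.82/0.33 = 4.752.
Sorption retards both mechanisms: v_R = v/R = 0.1848 m/day, D_R = D/R = 0.4609 m²/day.
v_R·t = 0.1848 × 589 = 108.8472 m; 2√(D_R t) = 32.95 m; argument = (89.1 − 108.8472)/32.95 = -0.5993.
C = C₀ × ½·erfc(-0.5993) = 51.9 × 0.8017 = 41.6 mg/L.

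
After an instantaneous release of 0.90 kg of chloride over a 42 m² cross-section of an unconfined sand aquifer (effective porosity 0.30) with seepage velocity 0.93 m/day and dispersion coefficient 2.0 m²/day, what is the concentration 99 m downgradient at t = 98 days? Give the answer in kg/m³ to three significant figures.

0.00133 kg/m³

For an instantaneous plane source, C(x,t) = M/(n_e·A·√(4πDt)) · exp(−(x−vt)²/(4Dt)), with n_e·A the pore (flow) area.
Plume center vt = 0.93 × 98 = 91.14 m, so the well at 99 m is 7.86 m downgradient of the peak.
√(4πDt) = 49.63 m, giving peak height M/(n_e·A·√(4πDt)) = 0.90/(0.30 × 42 × 49.63) = 0.001439 kg/m³.
(x−vt)²/(4Dt) = (7.86)²/(4 × 2.0 × 98) = 0.07880; exp(−0.07880) = 0.9242.
C = 0.001439 × 0.9242 = 0.00133 kg/m³.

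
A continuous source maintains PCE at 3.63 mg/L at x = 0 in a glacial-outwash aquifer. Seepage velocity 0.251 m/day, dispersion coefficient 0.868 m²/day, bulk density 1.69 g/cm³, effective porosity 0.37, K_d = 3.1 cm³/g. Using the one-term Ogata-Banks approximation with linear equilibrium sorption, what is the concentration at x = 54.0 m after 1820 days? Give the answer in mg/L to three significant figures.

0.178 mg/L

Retardation factor R = 1 + ρ_b·K_d/n = 1 + 1.69 × 3.1/0.37 = 15.16.
Sorption retards both mechanisms: v_R = v/R = 0.01656 m/day, D_R = D/R = 0.05726 m²/day.
v_R·t = 0.01656 × 1820 = 30.1392 m; 2√(D_R t) = 20.42 m; argument = (54.0 − 30.1392)/20.42 = 1.169.
C = C₀ × ½·erfc(1.169) = 3.63 × 0.04914 = 0.178 mg/L.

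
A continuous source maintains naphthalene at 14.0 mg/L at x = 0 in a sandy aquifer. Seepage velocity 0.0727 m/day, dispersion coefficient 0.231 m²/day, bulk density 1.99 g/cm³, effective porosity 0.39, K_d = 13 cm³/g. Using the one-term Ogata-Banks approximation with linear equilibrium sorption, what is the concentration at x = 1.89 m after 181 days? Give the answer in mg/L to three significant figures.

0.899 mg/L

Retardation factor R = 1 + ρ_b·K_d/n = 1 + 1.99 × 13/0.39 = 67.33.
Sorption retards both mechanisms: v_R = v/R = 0.001080 m/day, D_R = D/R = 0.003431 m²/day.
v_R·t = 0.001080 × 181 = 0.19548 m; 2√(D_R t) = 1.576 m; argument = (1.89 − 0.19548)/1.576 = 1.075.
C = C₀ × ½·erfc(1.075) = 14.0 × 0.06422 = 0.899 mg/L.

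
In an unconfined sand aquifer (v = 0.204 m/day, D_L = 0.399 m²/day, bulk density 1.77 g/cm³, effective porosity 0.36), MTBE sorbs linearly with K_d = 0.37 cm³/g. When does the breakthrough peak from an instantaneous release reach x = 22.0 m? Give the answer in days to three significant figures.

278 days

Retardation factor R = 1 + ρ_b·K_d/n = 1 + 1.77 × 0.37/0.36 = 2.819.
Sorption retards both mechanisms: v_R = v/R = 0.07237 m/day, D_R = D/R = 0.1415 m²/day.
Peak time from v_R²t² + 2D_R t − x² = 0: t = (√(D_R² + v_R²x²) − D_R)/v_R².
√(D_R² + v_R²x²) = √(0.1415² + 0.07237² × 22.0²) = 1.598; v_R² = 0.005237.
t = (1.598 − 0.1415)/0.005237 = 278 days.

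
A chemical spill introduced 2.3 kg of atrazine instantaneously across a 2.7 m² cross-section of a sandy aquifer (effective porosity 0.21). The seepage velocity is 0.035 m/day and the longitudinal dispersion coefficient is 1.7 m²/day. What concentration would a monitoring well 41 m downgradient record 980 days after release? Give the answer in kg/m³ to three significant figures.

0.0278 kg/m³

For an instantaneous plane source, C(x,t) = M/(n_e·A·√(4πDt)) · exp(−(x−vt)²/(4Dt)), with n_e·A the pore (flow) area.
Plume center vt = 0.035 × 980 = 34.3 m, so the well at 41 m is 6.7 m downgradient of the peak.
√(4πDt) = 144.7 m, giving peak height M/(n_e·A·√(4πDt)) = 2.3/(0.21 × 2.7 × 144.7) = 0.02803 kg/m³.
(x−vt)²/(4Dt) = (6.7)²/(4 × 1.7 × 980) = 0.006736; exp(−0.006736) = 0.9933.
C = 0.02803 × 0.9933 = 0.0278 kg/m³.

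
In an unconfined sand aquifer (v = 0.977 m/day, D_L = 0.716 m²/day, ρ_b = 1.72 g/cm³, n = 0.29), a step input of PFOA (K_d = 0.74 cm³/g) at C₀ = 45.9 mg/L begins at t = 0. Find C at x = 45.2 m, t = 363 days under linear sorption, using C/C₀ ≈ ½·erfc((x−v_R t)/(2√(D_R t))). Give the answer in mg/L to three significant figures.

Retardation factor R = 1 + ρ_b·K_d/n = 1 + 1.72 × 0.74/0.29 = 5.389.
Sorption retards both mechanisms: v_R = v/R = 0.1813 m/day, D_R = D/R = 0.1329 m²/day.
v_R·t = 0.1813 × 363 = 65.8119 m; 2√(D_R t) = 13.89 m; argument = (45.2 − 65.8119)/13.89 = -1.484.
C = C₀ × ½·erfc(-1.484) = 45.9 × 0.9821 = 45.1 mg/L.

45.1 mg/L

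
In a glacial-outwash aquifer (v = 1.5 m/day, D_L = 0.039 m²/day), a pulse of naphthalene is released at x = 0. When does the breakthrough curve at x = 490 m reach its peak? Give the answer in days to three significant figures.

327 days

For the 1D instantaneous-source solution, setting ∂C/∂t = 0 at fixed x gives v²t² + 2Dt − x² = 0, so t = (√(D² + v²x²) − D)/v².
√(D² + v²x²) = √(0.039² + 1.5² × 490²) = 735.0; v² = 2.25.
t = (735.0 − 0.039)/2.25 = 327 days (vs. the pure-advection estimate x/v = 327 d).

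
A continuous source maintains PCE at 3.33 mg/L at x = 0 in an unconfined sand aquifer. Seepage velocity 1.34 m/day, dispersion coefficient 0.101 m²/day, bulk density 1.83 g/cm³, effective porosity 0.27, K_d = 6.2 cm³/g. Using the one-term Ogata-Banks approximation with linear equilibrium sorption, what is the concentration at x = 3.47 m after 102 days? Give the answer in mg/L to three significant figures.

1.12 mg/L

Retardation factor R = 1 + ρ_b·K_d/n = 1 + 1.83 × 6.2/0.27 = 43.02.
Sorption retards both mechanisms: v_R = v/R = 0.03115 m/day, D_R = D/R = 0.002348 m²/day.
v_R·t = 0.03115 × 102 = 3.1773 m; 2√(D_R t) = 0.9788 m; argument = (3.47 − 3.1773)/0.9788 = 0.2990.
C = C₀ × ½·erfc(0.2990) = 3.33 × 0.3362 = 1.12 mg/L.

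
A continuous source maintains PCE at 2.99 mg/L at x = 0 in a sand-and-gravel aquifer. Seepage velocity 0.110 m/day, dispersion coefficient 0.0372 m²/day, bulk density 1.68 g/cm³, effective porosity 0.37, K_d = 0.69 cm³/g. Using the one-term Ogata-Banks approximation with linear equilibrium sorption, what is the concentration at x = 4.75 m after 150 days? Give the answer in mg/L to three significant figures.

Retardation factor R = 1 + ρ_b·K_d/n = 1 + 1.68 × 0.69/0.37 = 4.133.
Sorption retards both mechanisms: v_R = v/R = 0.02662 m/day, D_R = D/R = 0.009001 m²/day.
v_R·t = 0.02662 × 150 = 3.993 m; 2√(D_R t) = 2.324 m; argument = (4.75 − 3.993)/2.324 = 0.3257.
C = C₀ × ½·erfc(0.3257) = 2.99 × 0.3225 = 0.964 mg/L.

0.964 mg/L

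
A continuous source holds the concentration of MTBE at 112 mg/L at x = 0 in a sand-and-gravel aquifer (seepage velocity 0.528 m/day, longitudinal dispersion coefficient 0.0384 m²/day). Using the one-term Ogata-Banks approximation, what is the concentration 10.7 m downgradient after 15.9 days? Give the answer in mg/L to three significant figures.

2.07 mg/L

For a continuous step input, C/C₀ ≈ ½·erfc((x−vt)/(2√(Dt))).
vt = 0.528 × 15.9 = 8.3952 m and 2√(Dt) = 2√(0.0384 × 15.9) = 1.563 m.
Argument (x−vt)/(2√(Dt)) = (10.7 − 8.3952)/1.563 = 1.475; ½·erfc(1.475) = 0.01849.
C = 112 × 0.01849 = 2.07 mg/L.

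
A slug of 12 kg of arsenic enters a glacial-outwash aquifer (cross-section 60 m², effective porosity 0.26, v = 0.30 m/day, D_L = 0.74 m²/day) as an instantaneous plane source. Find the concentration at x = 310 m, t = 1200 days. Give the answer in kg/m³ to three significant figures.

For an instantaneous plane source, C(x,t) = M/(n_e·A·√(4πDt)) · exp(−(x−vt)²/(4Dt)), with n_e·A the pore (flow) area.
Plume center vt = 0.30 × 1200 = 360 m, so the well at 310 m is 50 m upgradient of the peak.
√(4πDt) = 105.6 m, giving peak height M/(n_e·A·√(4πDt)) = 12/(0.26 × 60 × 105.6) = 0.007284 kg/m³.
(x−vt)²/(4Dt) = (-50)²/(4 × 0.74 × 1200) = 0.7038; exp(−0.7038) = 0.4947.
C = 0.007284 × 0.4947 = 0.00360 kg/m³.

0.00360 kg/m³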